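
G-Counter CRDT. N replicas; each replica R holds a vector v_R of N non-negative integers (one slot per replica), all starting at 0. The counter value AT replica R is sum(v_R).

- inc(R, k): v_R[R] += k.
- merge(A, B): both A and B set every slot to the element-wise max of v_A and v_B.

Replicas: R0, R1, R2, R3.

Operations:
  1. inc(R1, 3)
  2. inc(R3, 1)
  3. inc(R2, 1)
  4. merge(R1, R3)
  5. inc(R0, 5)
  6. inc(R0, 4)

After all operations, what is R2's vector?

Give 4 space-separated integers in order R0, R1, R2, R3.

Op 1: inc R1 by 3 -> R1=(0,3,0,0) value=3
Op 2: inc R3 by 1 -> R3=(0,0,0,1) value=1
Op 3: inc R2 by 1 -> R2=(0,0,1,0) value=1
Op 4: merge R1<->R3 -> R1=(0,3,0,1) R3=(0,3,0,1)
Op 5: inc R0 by 5 -> R0=(5,0,0,0) value=5
Op 6: inc R0 by 4 -> R0=(9,0,0,0) value=9

Answer: 0 0 1 0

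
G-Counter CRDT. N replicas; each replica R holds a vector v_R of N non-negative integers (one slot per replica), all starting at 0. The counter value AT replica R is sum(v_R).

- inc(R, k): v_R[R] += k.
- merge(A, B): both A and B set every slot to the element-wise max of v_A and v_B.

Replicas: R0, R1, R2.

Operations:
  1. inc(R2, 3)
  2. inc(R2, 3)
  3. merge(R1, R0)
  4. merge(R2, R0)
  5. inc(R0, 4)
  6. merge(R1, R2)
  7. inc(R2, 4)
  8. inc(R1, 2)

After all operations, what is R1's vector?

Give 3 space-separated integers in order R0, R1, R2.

Op 1: inc R2 by 3 -> R2=(0,0,3) value=3
Op 2: inc R2 by 3 -> R2=(0,0,6) value=6
Op 3: merge R1<->R0 -> R1=(0,0,0) R0=(0,0,0)
Op 4: merge R2<->R0 -> R2=(0,0,6) R0=(0,0,6)
Op 5: inc R0 by 4 -> R0=(4,0,6) value=10
Op 6: merge R1<->R2 -> R1=(0,0,6) R2=(0,0,6)
Op 7: inc R2 by 4 -> R2=(0,0,10) value=10
Op 8: inc R1 by 2 -> R1=(0,2,6) value=8

Answer: 0 2 6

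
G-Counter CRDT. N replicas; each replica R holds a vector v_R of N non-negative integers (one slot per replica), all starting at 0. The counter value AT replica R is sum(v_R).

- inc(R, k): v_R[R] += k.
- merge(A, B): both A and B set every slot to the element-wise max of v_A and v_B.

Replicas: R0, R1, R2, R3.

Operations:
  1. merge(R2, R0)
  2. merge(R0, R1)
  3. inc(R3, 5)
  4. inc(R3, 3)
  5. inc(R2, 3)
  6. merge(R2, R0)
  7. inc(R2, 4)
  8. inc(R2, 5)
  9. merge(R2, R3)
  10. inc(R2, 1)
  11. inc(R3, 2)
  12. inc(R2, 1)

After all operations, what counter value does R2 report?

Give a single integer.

Op 1: merge R2<->R0 -> R2=(0,0,0,0) R0=(0,0,0,0)
Op 2: merge R0<->R1 -> R0=(0,0,0,0) R1=(0,0,0,0)
Op 3: inc R3 by 5 -> R3=(0,0,0,5) value=5
Op 4: inc R3 by 3 -> R3=(0,0,0,8) value=8
Op 5: inc R2 by 3 -> R2=(0,0,3,0) value=3
Op 6: merge R2<->R0 -> R2=(0,0,3,0) R0=(0,0,3,0)
Op 7: inc R2 by 4 -> R2=(0,0,7,0) value=7
Op 8: inc R2 by 5 -> R2=(0,0,12,0) value=12
Op 9: merge R2<->R3 -> R2=(0,0,12,8) R3=(0,0,12,8)
Op 10: inc R2 by 1 -> R2=(0,0,13,8) value=21
Op 11: inc R3 by 2 -> R3=(0,0,12,10) value=22
Op 12: inc R2 by 1 -> R2=(0,0,14,8) value=22

Answer: 22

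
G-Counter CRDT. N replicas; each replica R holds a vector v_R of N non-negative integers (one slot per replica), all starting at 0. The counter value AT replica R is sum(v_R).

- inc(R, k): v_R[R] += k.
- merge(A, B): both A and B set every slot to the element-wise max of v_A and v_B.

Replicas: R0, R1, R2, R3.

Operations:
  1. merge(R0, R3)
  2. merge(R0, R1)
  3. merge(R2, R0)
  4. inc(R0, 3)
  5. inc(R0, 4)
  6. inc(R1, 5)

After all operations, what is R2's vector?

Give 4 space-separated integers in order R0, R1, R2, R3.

Op 1: merge R0<->R3 -> R0=(0,0,0,0) R3=(0,0,0,0)
Op 2: merge R0<->R1 -> R0=(0,0,0,0) R1=(0,0,0,0)
Op 3: merge R2<->R0 -> R2=(0,0,0,0) R0=(0,0,0,0)
Op 4: inc R0 by 3 -> R0=(3,0,0,0) value=3
Op 5: inc R0 by 4 -> R0=(7,0,0,0) value=7
Op 6: inc R1 by 5 -> R1=(0,5,0,0) value=5

Answer: 0 0 0 0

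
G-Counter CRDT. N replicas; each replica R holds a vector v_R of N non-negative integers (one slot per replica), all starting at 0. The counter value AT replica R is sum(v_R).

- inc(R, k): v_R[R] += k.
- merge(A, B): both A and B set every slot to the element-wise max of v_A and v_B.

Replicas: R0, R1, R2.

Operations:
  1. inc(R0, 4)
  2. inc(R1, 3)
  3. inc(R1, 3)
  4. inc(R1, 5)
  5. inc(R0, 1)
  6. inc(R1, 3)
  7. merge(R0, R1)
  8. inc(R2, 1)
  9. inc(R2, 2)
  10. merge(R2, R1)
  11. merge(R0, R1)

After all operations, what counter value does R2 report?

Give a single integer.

Op 1: inc R0 by 4 -> R0=(4,0,0) value=4
Op 2: inc R1 by 3 -> R1=(0,3,0) value=3
Op 3: inc R1 by 3 -> R1=(0,6,0) value=6
Op 4: inc R1 by 5 -> R1=(0,11,0) value=11
Op 5: inc R0 by 1 -> R0=(5,0,0) value=5
Op 6: inc R1 by 3 -> R1=(0,14,0) value=14
Op 7: merge R0<->R1 -> R0=(5,14,0) R1=(5,14,0)
Op 8: inc R2 by 1 -> R2=(0,0,1) value=1
Op 9: inc R2 by 2 -> R2=(0,0,3) value=3
Op 10: merge R2<->R1 -> R2=(5,14,3) R1=(5,14,3)
Op 11: merge R0<->R1 -> R0=(5,14,3) R1=(5,14,3)

Answer: 22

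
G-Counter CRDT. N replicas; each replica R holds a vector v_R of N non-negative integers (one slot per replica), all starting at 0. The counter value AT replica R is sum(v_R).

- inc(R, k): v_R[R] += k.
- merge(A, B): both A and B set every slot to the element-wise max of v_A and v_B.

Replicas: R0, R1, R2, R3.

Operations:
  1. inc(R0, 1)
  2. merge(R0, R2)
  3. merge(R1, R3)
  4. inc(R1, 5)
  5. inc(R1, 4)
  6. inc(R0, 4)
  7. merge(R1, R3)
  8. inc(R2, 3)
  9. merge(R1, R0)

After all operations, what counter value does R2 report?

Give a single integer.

Op 1: inc R0 by 1 -> R0=(1,0,0,0) value=1
Op 2: merge R0<->R2 -> R0=(1,0,0,0) R2=(1,0,0,0)
Op 3: merge R1<->R3 -> R1=(0,0,0,0) R3=(0,0,0,0)
Op 4: inc R1 by 5 -> R1=(0,5,0,0) value=5
Op 5: inc R1 by 4 -> R1=(0,9,0,0) value=9
Op 6: inc R0 by 4 -> R0=(5,0,0,0) value=5
Op 7: merge R1<->R3 -> R1=(0,9,0,0) R3=(0,9,0,0)
Op 8: inc R2 by 3 -> R2=(1,0,3,0) value=4
Op 9: merge R1<->R0 -> R1=(5,9,0,0) R0=(5,9,0,0)

Answer: 4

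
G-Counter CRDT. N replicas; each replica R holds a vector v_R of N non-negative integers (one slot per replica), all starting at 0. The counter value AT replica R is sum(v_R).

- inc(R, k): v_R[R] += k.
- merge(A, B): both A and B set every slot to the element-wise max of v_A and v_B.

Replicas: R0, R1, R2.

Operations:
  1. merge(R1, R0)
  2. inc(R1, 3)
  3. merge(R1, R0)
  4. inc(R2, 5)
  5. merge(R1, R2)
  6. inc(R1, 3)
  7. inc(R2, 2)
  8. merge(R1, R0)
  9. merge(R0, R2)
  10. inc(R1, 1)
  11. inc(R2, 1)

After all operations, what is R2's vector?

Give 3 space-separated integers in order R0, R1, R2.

Answer: 0 6 8

Derivation:
Op 1: merge R1<->R0 -> R1=(0,0,0) R0=(0,0,0)
Op 2: inc R1 by 3 -> R1=(0,3,0) value=3
Op 3: merge R1<->R0 -> R1=(0,3,0) R0=(0,3,0)
Op 4: inc R2 by 5 -> R2=(0,0,5) value=5
Op 5: merge R1<->R2 -> R1=(0,3,5) R2=(0,3,5)
Op 6: inc R1 by 3 -> R1=(0,6,5) value=11
Op 7: inc R2 by 2 -> R2=(0,3,7) value=10
Op 8: merge R1<->R0 -> R1=(0,6,5) R0=(0,6,5)
Op 9: merge R0<->R2 -> R0=(0,6,7) R2=(0,6,7)
Op 10: inc R1 by 1 -> R1=(0,7,5) value=12
Op 11: inc R2 by 1 -> R2=(0,6,8) value=14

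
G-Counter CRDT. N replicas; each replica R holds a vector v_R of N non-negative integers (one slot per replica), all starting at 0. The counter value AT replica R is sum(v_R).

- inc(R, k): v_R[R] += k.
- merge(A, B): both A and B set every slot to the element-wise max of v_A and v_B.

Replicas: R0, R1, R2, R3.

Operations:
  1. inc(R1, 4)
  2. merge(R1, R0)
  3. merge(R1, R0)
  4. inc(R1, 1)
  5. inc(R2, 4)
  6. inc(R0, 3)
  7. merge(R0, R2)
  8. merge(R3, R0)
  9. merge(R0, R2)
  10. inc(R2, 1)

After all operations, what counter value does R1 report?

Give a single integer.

Answer: 5

Derivation:
Op 1: inc R1 by 4 -> R1=(0,4,0,0) value=4
Op 2: merge R1<->R0 -> R1=(0,4,0,0) R0=(0,4,0,0)
Op 3: merge R1<->R0 -> R1=(0,4,0,0) R0=(0,4,0,0)
Op 4: inc R1 by 1 -> R1=(0,5,0,0) value=5
Op 5: inc R2 by 4 -> R2=(0,0,4,0) value=4
Op 6: inc R0 by 3 -> R0=(3,4,0,0) value=7
Op 7: merge R0<->R2 -> R0=(3,4,4,0) R2=(3,4,4,0)
Op 8: merge R3<->R0 -> R3=(3,4,4,0) R0=(3,4,4,0)
Op 9: merge R0<->R2 -> R0=(3,4,4,0) R2=(3,4,4,0)
Op 10: inc R2 by 1 -> R2=(3,4,5,0) value=12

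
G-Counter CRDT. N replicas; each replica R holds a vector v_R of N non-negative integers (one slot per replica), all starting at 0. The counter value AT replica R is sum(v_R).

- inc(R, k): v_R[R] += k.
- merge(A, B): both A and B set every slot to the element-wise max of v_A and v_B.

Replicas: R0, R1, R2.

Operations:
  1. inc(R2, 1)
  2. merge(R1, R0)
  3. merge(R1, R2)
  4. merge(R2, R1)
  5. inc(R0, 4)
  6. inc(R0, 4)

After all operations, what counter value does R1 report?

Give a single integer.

Answer: 1

Derivation:
Op 1: inc R2 by 1 -> R2=(0,0,1) value=1
Op 2: merge R1<->R0 -> R1=(0,0,0) R0=(0,0,0)
Op 3: merge R1<->R2 -> R1=(0,0,1) R2=(0,0,1)
Op 4: merge R2<->R1 -> R2=(0,0,1) R1=(0,0,1)
Op 5: inc R0 by 4 -> R0=(4,0,0) value=4
Op 6: inc R0 by 4 -> R0=(8,0,0) value=8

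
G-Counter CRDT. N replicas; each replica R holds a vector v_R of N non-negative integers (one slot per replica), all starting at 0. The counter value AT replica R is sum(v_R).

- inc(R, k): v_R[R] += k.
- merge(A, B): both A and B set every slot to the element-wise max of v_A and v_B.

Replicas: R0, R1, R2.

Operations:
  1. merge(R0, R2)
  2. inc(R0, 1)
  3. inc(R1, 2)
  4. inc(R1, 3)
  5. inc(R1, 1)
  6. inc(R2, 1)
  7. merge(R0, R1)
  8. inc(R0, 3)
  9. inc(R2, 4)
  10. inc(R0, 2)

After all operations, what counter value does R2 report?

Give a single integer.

Op 1: merge R0<->R2 -> R0=(0,0,0) R2=(0,0,0)
Op 2: inc R0 by 1 -> R0=(1,0,0) value=1
Op 3: inc R1 by 2 -> R1=(0,2,0) value=2
Op 4: inc R1 by 3 -> R1=(0,5,0) value=5
Op 5: inc R1 by 1 -> R1=(0,6,0) value=6
Op 6: inc R2 by 1 -> R2=(0,0,1) value=1
Op 7: merge R0<->R1 -> R0=(1,6,0) R1=(1,6,0)
Op 8: inc R0 by 3 -> R0=(4,6,0) value=10
Op 9: inc R2 by 4 -> R2=(0,0,5) value=5
Op 10: inc R0 by 2 -> R0=(6,6,0) value=12

Answer: 5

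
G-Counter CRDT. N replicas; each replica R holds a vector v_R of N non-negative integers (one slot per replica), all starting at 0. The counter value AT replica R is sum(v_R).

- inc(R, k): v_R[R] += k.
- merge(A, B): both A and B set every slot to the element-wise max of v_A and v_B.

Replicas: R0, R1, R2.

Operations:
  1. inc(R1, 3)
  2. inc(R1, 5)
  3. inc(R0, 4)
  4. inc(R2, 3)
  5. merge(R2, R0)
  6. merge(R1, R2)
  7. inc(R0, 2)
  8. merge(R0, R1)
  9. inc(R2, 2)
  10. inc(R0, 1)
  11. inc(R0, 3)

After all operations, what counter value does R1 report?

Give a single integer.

Answer: 17

Derivation:
Op 1: inc R1 by 3 -> R1=(0,3,0) value=3
Op 2: inc R1 by 5 -> R1=(0,8,0) value=8
Op 3: inc R0 by 4 -> R0=(4,0,0) value=4
Op 4: inc R2 by 3 -> R2=(0,0,3) value=3
Op 5: merge R2<->R0 -> R2=(4,0,3) R0=(4,0,3)
Op 6: merge R1<->R2 -> R1=(4,8,3) R2=(4,8,3)
Op 7: inc R0 by 2 -> R0=(6,0,3) value=9
Op 8: merge R0<->R1 -> R0=(6,8,3) R1=(6,8,3)
Op 9: inc R2 by 2 -> R2=(4,8,5) value=17
Op 10: inc R0 by 1 -> R0=(7,8,3) value=18
Op 11: inc R0 by 3 -> R0=(10,8,3) value=21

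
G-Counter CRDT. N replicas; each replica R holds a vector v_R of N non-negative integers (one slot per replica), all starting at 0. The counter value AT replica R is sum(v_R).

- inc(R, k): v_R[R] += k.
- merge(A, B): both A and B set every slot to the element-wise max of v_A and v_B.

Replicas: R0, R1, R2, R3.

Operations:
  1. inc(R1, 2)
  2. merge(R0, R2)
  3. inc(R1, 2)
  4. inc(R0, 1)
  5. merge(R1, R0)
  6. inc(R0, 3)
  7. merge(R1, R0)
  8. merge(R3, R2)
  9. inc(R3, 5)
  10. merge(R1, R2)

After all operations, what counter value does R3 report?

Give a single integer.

Op 1: inc R1 by 2 -> R1=(0,2,0,0) value=2
Op 2: merge R0<->R2 -> R0=(0,0,0,0) R2=(0,0,0,0)
Op 3: inc R1 by 2 -> R1=(0,4,0,0) value=4
Op 4: inc R0 by 1 -> R0=(1,0,0,0) value=1
Op 5: merge R1<->R0 -> R1=(1,4,0,0) R0=(1,4,0,0)
Op 6: inc R0 by 3 -> R0=(4,4,0,0) value=8
Op 7: merge R1<->R0 -> R1=(4,4,0,0) R0=(4,4,0,0)
Op 8: merge R3<->R2 -> R3=(0,0,0,0) R2=(0,0,0,0)
Op 9: inc R3 by 5 -> R3=(0,0,0,5) value=5
Op 10: merge R1<->R2 -> R1=(4,4,0,0) R2=(4,4,0,0)

Answer: 5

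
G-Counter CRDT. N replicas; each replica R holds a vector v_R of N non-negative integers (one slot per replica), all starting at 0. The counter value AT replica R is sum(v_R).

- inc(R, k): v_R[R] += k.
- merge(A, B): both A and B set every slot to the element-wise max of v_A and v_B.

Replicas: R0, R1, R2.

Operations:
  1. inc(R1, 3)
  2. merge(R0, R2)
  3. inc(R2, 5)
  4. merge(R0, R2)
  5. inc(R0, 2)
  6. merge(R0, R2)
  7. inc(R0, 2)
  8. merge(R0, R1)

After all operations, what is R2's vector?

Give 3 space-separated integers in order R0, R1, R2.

Answer: 2 0 5

Derivation:
Op 1: inc R1 by 3 -> R1=(0,3,0) value=3
Op 2: merge R0<->R2 -> R0=(0,0,0) R2=(0,0,0)
Op 3: inc R2 by 5 -> R2=(0,0,5) value=5
Op 4: merge R0<->R2 -> R0=(0,0,5) R2=(0,0,5)
Op 5: inc R0 by 2 -> R0=(2,0,5) value=7
Op 6: merge R0<->R2 -> R0=(2,0,5) R2=(2,0,5)
Op 7: inc R0 by 2 -> R0=(4,0,5) value=9
Op 8: merge R0<->R1 -> R0=(4,3,5) R1=(4,3,5)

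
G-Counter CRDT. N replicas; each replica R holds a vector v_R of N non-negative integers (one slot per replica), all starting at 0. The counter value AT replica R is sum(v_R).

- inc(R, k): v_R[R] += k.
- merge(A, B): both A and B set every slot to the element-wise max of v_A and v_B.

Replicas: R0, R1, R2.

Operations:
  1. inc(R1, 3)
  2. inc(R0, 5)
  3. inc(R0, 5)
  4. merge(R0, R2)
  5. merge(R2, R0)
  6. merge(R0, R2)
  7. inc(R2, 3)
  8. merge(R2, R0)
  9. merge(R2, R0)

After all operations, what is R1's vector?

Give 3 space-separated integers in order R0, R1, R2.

Answer: 0 3 0

Derivation:
Op 1: inc R1 by 3 -> R1=(0,3,0) value=3
Op 2: inc R0 by 5 -> R0=(5,0,0) value=5
Op 3: inc R0 by 5 -> R0=(10,0,0) value=10
Op 4: merge R0<->R2 -> R0=(10,0,0) R2=(10,0,0)
Op 5: merge R2<->R0 -> R2=(10,0,0) R0=(10,0,0)
Op 6: merge R0<->R2 -> R0=(10,0,0) R2=(10,0,0)
Op 7: inc R2 by 3 -> R2=(10,0,3) value=13
Op 8: merge R2<->R0 -> R2=(10,0,3) R0=(10,0,3)
Op 9: merge R2<->R0 -> R2=(10,0,3) R0=(10,0,3)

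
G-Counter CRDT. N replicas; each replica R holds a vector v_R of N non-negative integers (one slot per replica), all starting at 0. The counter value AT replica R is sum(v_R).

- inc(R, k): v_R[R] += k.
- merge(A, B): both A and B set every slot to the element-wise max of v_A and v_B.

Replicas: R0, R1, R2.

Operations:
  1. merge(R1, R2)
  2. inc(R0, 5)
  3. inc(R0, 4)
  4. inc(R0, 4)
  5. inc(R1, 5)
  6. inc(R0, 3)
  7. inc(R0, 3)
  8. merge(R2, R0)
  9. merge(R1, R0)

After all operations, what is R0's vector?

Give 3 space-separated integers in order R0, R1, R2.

Answer: 19 5 0

Derivation:
Op 1: merge R1<->R2 -> R1=(0,0,0) R2=(0,0,0)
Op 2: inc R0 by 5 -> R0=(5,0,0) value=5
Op 3: inc R0 by 4 -> R0=(9,0,0) value=9
Op 4: inc R0 by 4 -> R0=(13,0,0) value=13
Op 5: inc R1 by 5 -> R1=(0,5,0) value=5
Op 6: inc R0 by 3 -> R0=(16,0,0) value=16
Op 7: inc R0 by 3 -> R0=(19,0,0) value=19
Op 8: merge R2<->R0 -> R2=(19,0,0) R0=(19,0,0)
Op 9: merge R1<->R0 -> R1=(19,5,0) R0=(19,5,0)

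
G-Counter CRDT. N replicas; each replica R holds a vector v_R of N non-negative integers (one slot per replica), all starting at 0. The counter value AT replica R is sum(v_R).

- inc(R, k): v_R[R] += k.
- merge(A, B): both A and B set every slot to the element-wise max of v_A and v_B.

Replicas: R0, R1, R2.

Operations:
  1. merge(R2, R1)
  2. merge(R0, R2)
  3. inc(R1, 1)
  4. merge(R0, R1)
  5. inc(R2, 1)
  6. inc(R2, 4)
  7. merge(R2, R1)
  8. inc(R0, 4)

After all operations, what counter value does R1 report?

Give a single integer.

Answer: 6

Derivation:
Op 1: merge R2<->R1 -> R2=(0,0,0) R1=(0,0,0)
Op 2: merge R0<->R2 -> R0=(0,0,0) R2=(0,0,0)
Op 3: inc R1 by 1 -> R1=(0,1,0) value=1
Op 4: merge R0<->R1 -> R0=(0,1,0) R1=(0,1,0)
Op 5: inc R2 by 1 -> R2=(0,0,1) value=1
Op 6: inc R2 by 4 -> R2=(0,0,5) value=5
Op 7: merge R2<->R1 -> R2=(0,1,5) R1=(0,1,5)
Op 8: inc R0 by 4 -> R0=(4,1,0) value=5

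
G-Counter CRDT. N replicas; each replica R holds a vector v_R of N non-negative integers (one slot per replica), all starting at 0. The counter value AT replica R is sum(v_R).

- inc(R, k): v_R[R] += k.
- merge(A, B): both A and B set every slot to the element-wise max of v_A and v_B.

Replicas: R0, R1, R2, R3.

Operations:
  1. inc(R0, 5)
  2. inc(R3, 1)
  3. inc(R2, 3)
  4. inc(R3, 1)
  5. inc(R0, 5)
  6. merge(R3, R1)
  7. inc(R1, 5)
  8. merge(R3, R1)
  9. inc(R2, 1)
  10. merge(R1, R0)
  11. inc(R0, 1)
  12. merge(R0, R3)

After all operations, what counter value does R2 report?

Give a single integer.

Answer: 4

Derivation:
Op 1: inc R0 by 5 -> R0=(5,0,0,0) value=5
Op 2: inc R3 by 1 -> R3=(0,0,0,1) value=1
Op 3: inc R2 by 3 -> R2=(0,0,3,0) value=3
Op 4: inc R3 by 1 -> R3=(0,0,0,2) value=2
Op 5: inc R0 by 5 -> R0=(10,0,0,0) value=10
Op 6: merge R3<->R1 -> R3=(0,0,0,2) R1=(0,0,0,2)
Op 7: inc R1 by 5 -> R1=(0,5,0,2) value=7
Op 8: merge R3<->R1 -> R3=(0,5,0,2) R1=(0,5,0,2)
Op 9: inc R2 by 1 -> R2=(0,0,4,0) value=4
Op 10: merge R1<->R0 -> R1=(10,5,0,2) R0=(10,5,0,2)
Op 11: inc R0 by 1 -> R0=(11,5,0,2) value=18
Op 12: merge R0<->R3 -> R0=(11,5,0,2) R3=(11,5,0,2)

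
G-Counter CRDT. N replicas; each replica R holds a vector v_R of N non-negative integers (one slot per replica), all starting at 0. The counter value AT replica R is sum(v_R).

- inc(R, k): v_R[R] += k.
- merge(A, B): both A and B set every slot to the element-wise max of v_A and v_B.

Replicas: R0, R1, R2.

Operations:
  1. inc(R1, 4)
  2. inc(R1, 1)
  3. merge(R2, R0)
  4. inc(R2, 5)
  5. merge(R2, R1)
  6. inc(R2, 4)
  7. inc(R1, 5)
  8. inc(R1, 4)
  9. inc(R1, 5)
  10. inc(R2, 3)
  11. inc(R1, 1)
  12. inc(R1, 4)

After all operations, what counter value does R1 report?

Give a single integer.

Op 1: inc R1 by 4 -> R1=(0,4,0) value=4
Op 2: inc R1 by 1 -> R1=(0,5,0) value=5
Op 3: merge R2<->R0 -> R2=(0,0,0) R0=(0,0,0)
Op 4: inc R2 by 5 -> R2=(0,0,5) value=5
Op 5: merge R2<->R1 -> R2=(0,5,5) R1=(0,5,5)
Op 6: inc R2 by 4 -> R2=(0,5,9) value=14
Op 7: inc R1 by 5 -> R1=(0,10,5) value=15
Op 8: inc R1 by 4 -> R1=(0,14,5) value=19
Op 9: inc R1 by 5 -> R1=(0,19,5) value=24
Op 10: inc R2 by 3 -> R2=(0,5,12) value=17
Op 11: inc R1 by 1 -> R1=(0,20,5) value=25
Op 12: inc R1 by 4 -> R1=(0,24,5) value=29

Answer: 29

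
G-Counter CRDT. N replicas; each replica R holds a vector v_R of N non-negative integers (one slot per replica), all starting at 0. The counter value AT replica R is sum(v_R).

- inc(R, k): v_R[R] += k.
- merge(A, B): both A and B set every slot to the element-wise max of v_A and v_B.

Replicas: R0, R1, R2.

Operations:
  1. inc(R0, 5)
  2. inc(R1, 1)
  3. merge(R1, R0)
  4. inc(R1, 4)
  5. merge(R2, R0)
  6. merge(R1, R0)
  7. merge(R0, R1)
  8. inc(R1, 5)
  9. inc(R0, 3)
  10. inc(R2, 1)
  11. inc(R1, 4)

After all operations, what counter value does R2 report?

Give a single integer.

Op 1: inc R0 by 5 -> R0=(5,0,0) value=5
Op 2: inc R1 by 1 -> R1=(0,1,0) value=1
Op 3: merge R1<->R0 -> R1=(5,1,0) R0=(5,1,0)
Op 4: inc R1 by 4 -> R1=(5,5,0) value=10
Op 5: merge R2<->R0 -> R2=(5,1,0) R0=(5,1,0)
Op 6: merge R1<->R0 -> R1=(5,5,0) R0=(5,5,0)
Op 7: merge R0<->R1 -> R0=(5,5,0) R1=(5,5,0)
Op 8: inc R1 by 5 -> R1=(5,10,0) value=15
Op 9: inc R0 by 3 -> R0=(8,5,0) value=13
Op 10: inc R2 by 1 -> R2=(5,1,1) value=7
Op 11: inc R1 by 4 -> R1=(5,14,0) value=19

Answer: 7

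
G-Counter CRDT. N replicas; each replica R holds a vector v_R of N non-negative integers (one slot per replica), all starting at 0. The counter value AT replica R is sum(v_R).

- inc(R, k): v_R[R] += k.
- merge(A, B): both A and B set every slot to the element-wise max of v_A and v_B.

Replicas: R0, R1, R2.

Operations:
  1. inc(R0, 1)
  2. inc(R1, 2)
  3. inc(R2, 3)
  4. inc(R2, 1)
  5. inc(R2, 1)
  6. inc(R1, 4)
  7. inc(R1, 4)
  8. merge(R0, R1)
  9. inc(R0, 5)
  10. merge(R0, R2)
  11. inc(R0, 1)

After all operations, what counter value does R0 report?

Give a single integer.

Answer: 22

Derivation:
Op 1: inc R0 by 1 -> R0=(1,0,0) value=1
Op 2: inc R1 by 2 -> R1=(0,2,0) value=2
Op 3: inc R2 by 3 -> R2=(0,0,3) value=3
Op 4: inc R2 by 1 -> R2=(0,0,4) value=4
Op 5: inc R2 by 1 -> R2=(0,0,5) value=5
Op 6: inc R1 by 4 -> R1=(0,6,0) value=6
Op 7: inc R1 by 4 -> R1=(0,10,0) value=10
Op 8: merge R0<->R1 -> R0=(1,10,0) R1=(1,10,0)
Op 9: inc R0 by 5 -> R0=(6,10,0) value=16
Op 10: merge R0<->R2 -> R0=(6,10,5) R2=(6,10,5)
Op 11: inc R0 by 1 -> R0=(7,10,5) value=22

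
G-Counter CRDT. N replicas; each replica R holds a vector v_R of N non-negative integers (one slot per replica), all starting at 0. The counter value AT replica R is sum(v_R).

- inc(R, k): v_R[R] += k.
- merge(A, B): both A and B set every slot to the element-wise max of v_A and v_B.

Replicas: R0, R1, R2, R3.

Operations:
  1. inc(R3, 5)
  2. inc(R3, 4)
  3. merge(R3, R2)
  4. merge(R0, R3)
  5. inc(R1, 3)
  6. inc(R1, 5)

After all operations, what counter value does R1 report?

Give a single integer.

Answer: 8

Derivation:
Op 1: inc R3 by 5 -> R3=(0,0,0,5) value=5
Op 2: inc R3 by 4 -> R3=(0,0,0,9) value=9
Op 3: merge R3<->R2 -> R3=(0,0,0,9) R2=(0,0,0,9)
Op 4: merge R0<->R3 -> R0=(0,0,0,9) R3=(0,0,0,9)
Op 5: inc R1 by 3 -> R1=(0,3,0,0) value=3
Op 6: inc R1 by 5 -> R1=(0,8,0,0) value=8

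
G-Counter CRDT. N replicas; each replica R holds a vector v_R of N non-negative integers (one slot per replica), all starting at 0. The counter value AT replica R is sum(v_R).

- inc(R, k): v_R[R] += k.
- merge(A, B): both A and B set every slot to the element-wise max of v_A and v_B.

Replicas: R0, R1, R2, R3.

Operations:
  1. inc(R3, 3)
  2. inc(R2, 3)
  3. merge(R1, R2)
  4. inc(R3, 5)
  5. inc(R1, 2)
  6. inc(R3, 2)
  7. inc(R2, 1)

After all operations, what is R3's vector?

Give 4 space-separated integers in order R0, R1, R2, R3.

Answer: 0 0 0 10

Derivation:
Op 1: inc R3 by 3 -> R3=(0,0,0,3) value=3
Op 2: inc R2 by 3 -> R2=(0,0,3,0) value=3
Op 3: merge R1<->R2 -> R1=(0,0,3,0) R2=(0,0,3,0)
Op 4: inc R3 by 5 -> R3=(0,0,0,8) value=8
Op 5: inc R1 by 2 -> R1=(0,2,3,0) value=5
Op 6: inc R3 by 2 -> R3=(0,0,0,10) value=10
Op 7: inc R2 by 1 -> R2=(0,0,4,0) value=4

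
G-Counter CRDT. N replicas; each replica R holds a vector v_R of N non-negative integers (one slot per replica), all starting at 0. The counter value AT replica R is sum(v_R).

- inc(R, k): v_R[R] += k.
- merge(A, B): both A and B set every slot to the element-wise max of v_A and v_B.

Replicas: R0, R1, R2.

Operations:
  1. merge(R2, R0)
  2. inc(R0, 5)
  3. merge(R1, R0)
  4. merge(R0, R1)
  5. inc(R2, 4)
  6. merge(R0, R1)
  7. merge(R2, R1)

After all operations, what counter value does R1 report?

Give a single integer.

Answer: 9

Derivation:
Op 1: merge R2<->R0 -> R2=(0,0,0) R0=(0,0,0)
Op 2: inc R0 by 5 -> R0=(5,0,0) value=5
Op 3: merge R1<->R0 -> R1=(5,0,0) R0=(5,0,0)
Op 4: merge R0<->R1 -> R0=(5,0,0) R1=(5,0,0)
Op 5: inc R2 by 4 -> R2=(0,0,4) value=4
Op 6: merge R0<->R1 -> R0=(5,0,0) R1=(5,0,0)
Op 7: merge R2<->R1 -> R2=(5,0,4) R1=(5,0,4)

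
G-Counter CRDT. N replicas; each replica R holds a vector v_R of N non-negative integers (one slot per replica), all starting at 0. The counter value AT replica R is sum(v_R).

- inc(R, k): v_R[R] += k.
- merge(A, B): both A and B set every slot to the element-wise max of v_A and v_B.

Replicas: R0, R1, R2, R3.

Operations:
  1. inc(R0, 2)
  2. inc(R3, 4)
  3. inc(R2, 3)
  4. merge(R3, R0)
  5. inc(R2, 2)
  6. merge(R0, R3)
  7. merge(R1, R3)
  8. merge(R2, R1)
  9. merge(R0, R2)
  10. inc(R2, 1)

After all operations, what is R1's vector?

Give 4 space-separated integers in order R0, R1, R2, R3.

Answer: 2 0 5 4

Derivation:
Op 1: inc R0 by 2 -> R0=(2,0,0,0) value=2
Op 2: inc R3 by 4 -> R3=(0,0,0,4) value=4
Op 3: inc R2 by 3 -> R2=(0,0,3,0) value=3
Op 4: merge R3<->R0 -> R3=(2,0,0,4) R0=(2,0,0,4)
Op 5: inc R2 by 2 -> R2=(0,0,5,0) value=5
Op 6: merge R0<->R3 -> R0=(2,0,0,4) R3=(2,0,0,4)
Op 7: merge R1<->R3 -> R1=(2,0,0,4) R3=(2,0,0,4)
Op 8: merge R2<->R1 -> R2=(2,0,5,4) R1=(2,0,5,4)
Op 9: merge R0<->R2 -> R0=(2,0,5,4) R2=(2,0,5,4)
Op 10: inc R2 by 1 -> R2=(2,0,6,4) value=12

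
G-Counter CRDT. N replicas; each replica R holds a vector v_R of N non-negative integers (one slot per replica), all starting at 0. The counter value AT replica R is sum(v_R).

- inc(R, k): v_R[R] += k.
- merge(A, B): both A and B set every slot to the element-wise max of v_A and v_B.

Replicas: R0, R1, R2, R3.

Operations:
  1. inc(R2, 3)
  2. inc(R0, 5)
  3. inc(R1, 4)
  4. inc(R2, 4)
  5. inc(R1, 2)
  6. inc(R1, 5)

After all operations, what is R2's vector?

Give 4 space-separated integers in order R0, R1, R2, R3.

Answer: 0 0 7 0

Derivation:
Op 1: inc R2 by 3 -> R2=(0,0,3,0) value=3
Op 2: inc R0 by 5 -> R0=(5,0,0,0) value=5
Op 3: inc R1 by 4 -> R1=(0,4,0,0) value=4
Op 4: inc R2 by 4 -> R2=(0,0,7,0) value=7
Op 5: inc R1 by 2 -> R1=(0,6,0,0) value=6
Op 6: inc R1 by 5 -> R1=(0,11,0,0) value=11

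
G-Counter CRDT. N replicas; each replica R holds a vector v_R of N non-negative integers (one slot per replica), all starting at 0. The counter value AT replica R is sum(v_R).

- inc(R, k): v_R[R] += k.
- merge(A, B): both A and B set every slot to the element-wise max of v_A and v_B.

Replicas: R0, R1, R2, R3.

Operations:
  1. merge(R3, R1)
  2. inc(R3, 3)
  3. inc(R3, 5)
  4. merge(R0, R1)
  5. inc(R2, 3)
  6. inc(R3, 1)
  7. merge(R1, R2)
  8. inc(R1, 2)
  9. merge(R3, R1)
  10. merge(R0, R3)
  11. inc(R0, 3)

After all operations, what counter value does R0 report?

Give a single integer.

Op 1: merge R3<->R1 -> R3=(0,0,0,0) R1=(0,0,0,0)
Op 2: inc R3 by 3 -> R3=(0,0,0,3) value=3
Op 3: inc R3 by 5 -> R3=(0,0,0,8) value=8
Op 4: merge R0<->R1 -> R0=(0,0,0,0) R1=(0,0,0,0)
Op 5: inc R2 by 3 -> R2=(0,0,3,0) value=3
Op 6: inc R3 by 1 -> R3=(0,0,0,9) value=9
Op 7: merge R1<->R2 -> R1=(0,0,3,0) R2=(0,0,3,0)
Op 8: inc R1 by 2 -> R1=(0,2,3,0) value=5
Op 9: merge R3<->R1 -> R3=(0,2,3,9) R1=(0,2,3,9)
Op 10: merge R0<->R3 -> R0=(0,2,3,9) R3=(0,2,3,9)
Op 11: inc R0 by 3 -> R0=(3,2,3,9) value=17

Answer: 17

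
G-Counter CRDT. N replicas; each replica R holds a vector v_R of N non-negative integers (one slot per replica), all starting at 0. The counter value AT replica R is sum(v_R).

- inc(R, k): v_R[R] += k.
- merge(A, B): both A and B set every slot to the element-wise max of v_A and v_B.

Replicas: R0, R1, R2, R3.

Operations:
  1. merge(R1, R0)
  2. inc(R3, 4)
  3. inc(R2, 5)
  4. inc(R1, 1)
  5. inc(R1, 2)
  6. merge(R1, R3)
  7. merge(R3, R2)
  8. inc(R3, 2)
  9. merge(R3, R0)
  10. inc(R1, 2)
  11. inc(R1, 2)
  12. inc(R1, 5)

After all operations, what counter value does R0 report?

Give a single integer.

Op 1: merge R1<->R0 -> R1=(0,0,0,0) R0=(0,0,0,0)
Op 2: inc R3 by 4 -> R3=(0,0,0,4) value=4
Op 3: inc R2 by 5 -> R2=(0,0,5,0) value=5
Op 4: inc R1 by 1 -> R1=(0,1,0,0) value=1
Op 5: inc R1 by 2 -> R1=(0,3,0,0) value=3
Op 6: merge R1<->R3 -> R1=(0,3,0,4) R3=(0,3,0,4)
Op 7: merge R3<->R2 -> R3=(0,3,5,4) R2=(0,3,5,4)
Op 8: inc R3 by 2 -> R3=(0,3,5,6) value=14
Op 9: merge R3<->R0 -> R3=(0,3,5,6) R0=(0,3,5,6)
Op 10: inc R1 by 2 -> R1=(0,5,0,4) value=9
Op 11: inc R1 by 2 -> R1=(0,7,0,4) value=11
Op 12: inc R1 by 5 -> R1=(0,12,0,4) value=16

Answer: 14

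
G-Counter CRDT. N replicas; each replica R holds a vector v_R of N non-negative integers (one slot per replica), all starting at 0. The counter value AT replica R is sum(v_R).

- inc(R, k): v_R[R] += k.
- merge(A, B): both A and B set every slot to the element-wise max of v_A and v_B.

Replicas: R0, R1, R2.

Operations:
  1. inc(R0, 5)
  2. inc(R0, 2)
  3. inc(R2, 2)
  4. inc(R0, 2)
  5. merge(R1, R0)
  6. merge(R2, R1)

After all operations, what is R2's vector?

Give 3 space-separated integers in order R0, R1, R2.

Answer: 9 0 2

Derivation:
Op 1: inc R0 by 5 -> R0=(5,0,0) value=5
Op 2: inc R0 by 2 -> R0=(7,0,0) value=7
Op 3: inc R2 by 2 -> R2=(0,0,2) value=2
Op 4: inc R0 by 2 -> R0=(9,0,0) value=9
Op 5: merge R1<->R0 -> R1=(9,0,0) R0=(9,0,0)
Op 6: merge R2<->R1 -> R2=(9,0,2) R1=(9,0,2)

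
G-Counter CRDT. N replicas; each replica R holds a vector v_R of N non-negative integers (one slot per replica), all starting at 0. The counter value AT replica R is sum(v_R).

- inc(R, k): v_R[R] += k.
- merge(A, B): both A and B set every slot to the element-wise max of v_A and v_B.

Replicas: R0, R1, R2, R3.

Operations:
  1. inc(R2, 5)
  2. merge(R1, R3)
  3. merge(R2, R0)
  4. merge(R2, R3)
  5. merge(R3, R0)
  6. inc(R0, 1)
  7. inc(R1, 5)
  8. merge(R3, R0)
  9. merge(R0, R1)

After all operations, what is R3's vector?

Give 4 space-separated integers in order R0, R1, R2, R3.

Op 1: inc R2 by 5 -> R2=(0,0,5,0) value=5
Op 2: merge R1<->R3 -> R1=(0,0,0,0) R3=(0,0,0,0)
Op 3: merge R2<->R0 -> R2=(0,0,5,0) R0=(0,0,5,0)
Op 4: merge R2<->R3 -> R2=(0,0,5,0) R3=(0,0,5,0)
Op 5: merge R3<->R0 -> R3=(0,0,5,0) R0=(0,0,5,0)
Op 6: inc R0 by 1 -> R0=(1,0,5,0) value=6
Op 7: inc R1 by 5 -> R1=(0,5,0,0) value=5
Op 8: merge R3<->R0 -> R3=(1,0,5,0) R0=(1,0,5,0)
Op 9: merge R0<->R1 -> R0=(1,5,5,0) R1=(1,5,5,0)

Answer: 1 0 5 0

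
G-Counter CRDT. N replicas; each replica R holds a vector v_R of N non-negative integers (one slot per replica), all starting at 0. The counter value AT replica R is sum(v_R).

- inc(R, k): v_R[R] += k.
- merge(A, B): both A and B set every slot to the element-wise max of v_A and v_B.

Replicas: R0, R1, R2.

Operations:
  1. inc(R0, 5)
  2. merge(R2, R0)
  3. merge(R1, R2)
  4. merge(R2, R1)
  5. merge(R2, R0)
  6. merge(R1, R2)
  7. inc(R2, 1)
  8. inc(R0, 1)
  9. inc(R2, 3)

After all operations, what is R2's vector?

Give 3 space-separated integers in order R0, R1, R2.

Op 1: inc R0 by 5 -> R0=(5,0,0) value=5
Op 2: merge R2<->R0 -> R2=(5,0,0) R0=(5,0,0)
Op 3: merge R1<->R2 -> R1=(5,0,0) R2=(5,0,0)
Op 4: merge R2<->R1 -> R2=(5,0,0) R1=(5,0,0)
Op 5: merge R2<->R0 -> R2=(5,0,0) R0=(5,0,0)
Op 6: merge R1<->R2 -> R1=(5,0,0) R2=(5,0,0)
Op 7: inc R2 by 1 -> R2=(5,0,1) value=6
Op 8: inc R0 by 1 -> R0=(6,0,0) value=6
Op 9: inc R2 by 3 -> R2=(5,0,4) value=9

Answer: 5 0 4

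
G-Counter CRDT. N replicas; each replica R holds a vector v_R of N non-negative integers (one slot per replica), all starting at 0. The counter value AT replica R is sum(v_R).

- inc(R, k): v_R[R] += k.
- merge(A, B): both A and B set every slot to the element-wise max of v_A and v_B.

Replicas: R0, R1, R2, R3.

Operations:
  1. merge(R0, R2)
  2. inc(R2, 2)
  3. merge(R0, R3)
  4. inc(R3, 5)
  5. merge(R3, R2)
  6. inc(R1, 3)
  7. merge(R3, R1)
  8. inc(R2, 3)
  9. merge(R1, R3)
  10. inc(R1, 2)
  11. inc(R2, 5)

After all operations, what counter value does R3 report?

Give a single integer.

Op 1: merge R0<->R2 -> R0=(0,0,0,0) R2=(0,0,0,0)
Op 2: inc R2 by 2 -> R2=(0,0,2,0) value=2
Op 3: merge R0<->R3 -> R0=(0,0,0,0) R3=(0,0,0,0)
Op 4: inc R3 by 5 -> R3=(0,0,0,5) value=5
Op 5: merge R3<->R2 -> R3=(0,0,2,5) R2=(0,0,2,5)
Op 6: inc R1 by 3 -> R1=(0,3,0,0) value=3
Op 7: merge R3<->R1 -> R3=(0,3,2,5) R1=(0,3,2,5)
Op 8: inc R2 by 3 -> R2=(0,0,5,5) value=10
Op 9: merge R1<->R3 -> R1=(0,3,2,5) R3=(0,3,2,5)
Op 10: inc R1 by 2 -> R1=(0,5,2,5) value=12
Op 11: inc R2 by 5 -> R2=(0,0,10,5) value=15

Answer: 10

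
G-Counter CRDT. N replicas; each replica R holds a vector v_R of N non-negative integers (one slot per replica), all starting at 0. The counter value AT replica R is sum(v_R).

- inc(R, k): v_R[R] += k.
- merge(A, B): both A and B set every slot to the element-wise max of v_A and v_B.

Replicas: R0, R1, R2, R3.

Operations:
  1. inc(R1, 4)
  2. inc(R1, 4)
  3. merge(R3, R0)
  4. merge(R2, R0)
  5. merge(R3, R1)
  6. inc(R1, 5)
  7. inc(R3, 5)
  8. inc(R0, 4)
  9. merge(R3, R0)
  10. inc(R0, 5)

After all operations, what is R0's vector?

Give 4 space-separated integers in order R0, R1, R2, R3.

Op 1: inc R1 by 4 -> R1=(0,4,0,0) value=4
Op 2: inc R1 by 4 -> R1=(0,8,0,0) value=8
Op 3: merge R3<->R0 -> R3=(0,0,0,0) R0=(0,0,0,0)
Op 4: merge R2<->R0 -> R2=(0,0,0,0) R0=(0,0,0,0)
Op 5: merge R3<->R1 -> R3=(0,8,0,0) R1=(0,8,0,0)
Op 6: inc R1 by 5 -> R1=(0,13,0,0) value=13
Op 7: inc R3 by 5 -> R3=(0,8,0,5) value=13
Op 8: inc R0 by 4 -> R0=(4,0,0,0) value=4
Op 9: merge R3<->R0 -> R3=(4,8,0,5) R0=(4,8,0,5)
Op 10: inc R0 by 5 -> R0=(9,8,0,5) value=22

Answer: 9 8 0 5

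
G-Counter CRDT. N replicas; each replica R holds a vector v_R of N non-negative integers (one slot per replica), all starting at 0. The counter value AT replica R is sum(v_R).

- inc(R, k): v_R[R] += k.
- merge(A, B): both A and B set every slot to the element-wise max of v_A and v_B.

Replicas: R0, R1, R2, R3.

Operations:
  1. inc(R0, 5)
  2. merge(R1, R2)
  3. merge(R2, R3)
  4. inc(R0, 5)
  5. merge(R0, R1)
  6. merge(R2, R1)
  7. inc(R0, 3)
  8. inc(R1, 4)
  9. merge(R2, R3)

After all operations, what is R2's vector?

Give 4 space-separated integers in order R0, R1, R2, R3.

Op 1: inc R0 by 5 -> R0=(5,0,0,0) value=5
Op 2: merge R1<->R2 -> R1=(0,0,0,0) R2=(0,0,0,0)
Op 3: merge R2<->R3 -> R2=(0,0,0,0) R3=(0,0,0,0)
Op 4: inc R0 by 5 -> R0=(10,0,0,0) value=10
Op 5: merge R0<->R1 -> R0=(10,0,0,0) R1=(10,0,0,0)
Op 6: merge R2<->R1 -> R2=(10,0,0,0) R1=(10,0,0,0)
Op 7: inc R0 by 3 -> R0=(13,0,0,0) value=13
Op 8: inc R1 by 4 -> R1=(10,4,0,0) value=14
Op 9: merge R2<->R3 -> R2=(10,0,0,0) R3=(10,0,0,0)

Answer: 10 0 0 0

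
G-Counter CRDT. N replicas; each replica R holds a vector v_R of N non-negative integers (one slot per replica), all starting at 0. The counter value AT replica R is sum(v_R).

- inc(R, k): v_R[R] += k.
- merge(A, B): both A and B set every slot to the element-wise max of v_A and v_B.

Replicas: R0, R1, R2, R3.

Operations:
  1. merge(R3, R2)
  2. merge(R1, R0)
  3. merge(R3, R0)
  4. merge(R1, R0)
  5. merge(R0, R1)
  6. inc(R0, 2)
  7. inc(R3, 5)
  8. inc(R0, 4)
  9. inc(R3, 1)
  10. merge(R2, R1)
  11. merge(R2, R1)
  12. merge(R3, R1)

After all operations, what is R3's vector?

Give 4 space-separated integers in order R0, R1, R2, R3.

Op 1: merge R3<->R2 -> R3=(0,0,0,0) R2=(0,0,0,0)
Op 2: merge R1<->R0 -> R1=(0,0,0,0) R0=(0,0,0,0)
Op 3: merge R3<->R0 -> R3=(0,0,0,0) R0=(0,0,0,0)
Op 4: merge R1<->R0 -> R1=(0,0,0,0) R0=(0,0,0,0)
Op 5: merge R0<->R1 -> R0=(0,0,0,0) R1=(0,0,0,0)
Op 6: inc R0 by 2 -> R0=(2,0,0,0) value=2
Op 7: inc R3 by 5 -> R3=(0,0,0,5) value=5
Op 8: inc R0 by 4 -> R0=(6,0,0,0) value=6
Op 9: inc R3 by 1 -> R3=(0,0,0,6) value=6
Op 10: merge R2<->R1 -> R2=(0,0,0,0) R1=(0,0,0,0)
Op 11: merge R2<->R1 -> R2=(0,0,0,0) R1=(0,0,0,0)
Op 12: merge R3<->R1 -> R3=(0,0,0,6) R1=(0,0,0,6)

Answer: 0 0 0 6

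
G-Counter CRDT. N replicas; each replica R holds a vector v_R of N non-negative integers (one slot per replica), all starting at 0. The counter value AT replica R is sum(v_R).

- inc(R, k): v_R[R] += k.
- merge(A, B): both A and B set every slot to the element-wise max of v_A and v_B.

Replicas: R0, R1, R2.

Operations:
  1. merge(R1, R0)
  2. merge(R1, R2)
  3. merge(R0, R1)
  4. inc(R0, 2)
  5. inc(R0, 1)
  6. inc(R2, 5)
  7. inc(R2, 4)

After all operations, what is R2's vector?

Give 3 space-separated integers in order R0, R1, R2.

Op 1: merge R1<->R0 -> R1=(0,0,0) R0=(0,0,0)
Op 2: merge R1<->R2 -> R1=(0,0,0) R2=(0,0,0)
Op 3: merge R0<->R1 -> R0=(0,0,0) R1=(0,0,0)
Op 4: inc R0 by 2 -> R0=(2,0,0) value=2
Op 5: inc R0 by 1 -> R0=(3,0,0) value=3
Op 6: inc R2 by 5 -> R2=(0,0,5) value=5
Op 7: inc R2 by 4 -> R2=(0,0,9) value=9

Answer: 0 0 9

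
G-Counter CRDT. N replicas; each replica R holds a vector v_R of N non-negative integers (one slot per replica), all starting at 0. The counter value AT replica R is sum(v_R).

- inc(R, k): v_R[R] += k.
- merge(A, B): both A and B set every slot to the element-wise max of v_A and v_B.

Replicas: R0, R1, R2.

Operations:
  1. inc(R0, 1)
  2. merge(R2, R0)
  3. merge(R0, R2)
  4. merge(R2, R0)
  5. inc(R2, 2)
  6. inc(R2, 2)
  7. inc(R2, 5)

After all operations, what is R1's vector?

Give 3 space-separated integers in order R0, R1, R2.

Op 1: inc R0 by 1 -> R0=(1,0,0) value=1
Op 2: merge R2<->R0 -> R2=(1,0,0) R0=(1,0,0)
Op 3: merge R0<->R2 -> R0=(1,0,0) R2=(1,0,0)
Op 4: merge R2<->R0 -> R2=(1,0,0) R0=(1,0,0)
Op 5: inc R2 by 2 -> R2=(1,0,2) value=3
Op 6: inc R2 by 2 -> R2=(1,0,4) value=5
Op 7: inc R2 by 5 -> R2=(1,0,9) value=10

Answer: 0 0 0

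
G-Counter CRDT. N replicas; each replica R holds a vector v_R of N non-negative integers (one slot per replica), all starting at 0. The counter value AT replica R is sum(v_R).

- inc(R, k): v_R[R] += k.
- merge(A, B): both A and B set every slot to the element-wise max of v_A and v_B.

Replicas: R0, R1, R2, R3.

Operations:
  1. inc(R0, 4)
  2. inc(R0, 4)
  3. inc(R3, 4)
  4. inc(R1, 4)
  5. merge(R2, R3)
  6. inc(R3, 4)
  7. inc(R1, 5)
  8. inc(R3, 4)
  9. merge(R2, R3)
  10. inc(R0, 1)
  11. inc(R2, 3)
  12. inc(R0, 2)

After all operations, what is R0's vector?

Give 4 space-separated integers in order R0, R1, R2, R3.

Answer: 11 0 0 0

Derivation:
Op 1: inc R0 by 4 -> R0=(4,0,0,0) value=4
Op 2: inc R0 by 4 -> R0=(8,0,0,0) value=8
Op 3: inc R3 by 4 -> R3=(0,0,0,4) value=4
Op 4: inc R1 by 4 -> R1=(0,4,0,0) value=4
Op 5: merge R2<->R3 -> R2=(0,0,0,4) R3=(0,0,0,4)
Op 6: inc R3 by 4 -> R3=(0,0,0,8) value=8
Op 7: inc R1 by 5 -> R1=(0,9,0,0) value=9
Op 8: inc R3 by 4 -> R3=(0,0,0,12) value=12
Op 9: merge R2<->R3 -> R2=(0,0,0,12) R3=(0,0,0,12)
Op 10: inc R0 by 1 -> R0=(9,0,0,0) value=9
Op 11: inc R2 by 3 -> R2=(0,0,3,12) value=15
Op 12: inc R0 by 2 -> R0=(11,0,0,0) value=11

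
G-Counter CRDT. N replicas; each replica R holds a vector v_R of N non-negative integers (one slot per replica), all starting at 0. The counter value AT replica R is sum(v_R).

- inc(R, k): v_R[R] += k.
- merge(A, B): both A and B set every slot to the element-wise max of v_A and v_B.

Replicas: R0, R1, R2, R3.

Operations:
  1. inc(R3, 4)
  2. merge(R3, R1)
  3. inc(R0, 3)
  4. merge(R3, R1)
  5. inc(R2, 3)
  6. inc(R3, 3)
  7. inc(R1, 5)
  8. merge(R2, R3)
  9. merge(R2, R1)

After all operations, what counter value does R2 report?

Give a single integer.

Answer: 15

Derivation:
Op 1: inc R3 by 4 -> R3=(0,0,0,4) value=4
Op 2: merge R3<->R1 -> R3=(0,0,0,4) R1=(0,0,0,4)
Op 3: inc R0 by 3 -> R0=(3,0,0,0) value=3
Op 4: merge R3<->R1 -> R3=(0,0,0,4) R1=(0,0,0,4)
Op 5: inc R2 by 3 -> R2=(0,0,3,0) value=3
Op 6: inc R3 by 3 -> R3=(0,0,0,7) value=7
Op 7: inc R1 by 5 -> R1=(0,5,0,4) value=9
Op 8: merge R2<->R3 -> R2=(0,0,3,7) R3=(0,0,3,7)
Op 9: merge R2<->R1 -> R2=(0,5,3,7) R1=(0,5,3,7)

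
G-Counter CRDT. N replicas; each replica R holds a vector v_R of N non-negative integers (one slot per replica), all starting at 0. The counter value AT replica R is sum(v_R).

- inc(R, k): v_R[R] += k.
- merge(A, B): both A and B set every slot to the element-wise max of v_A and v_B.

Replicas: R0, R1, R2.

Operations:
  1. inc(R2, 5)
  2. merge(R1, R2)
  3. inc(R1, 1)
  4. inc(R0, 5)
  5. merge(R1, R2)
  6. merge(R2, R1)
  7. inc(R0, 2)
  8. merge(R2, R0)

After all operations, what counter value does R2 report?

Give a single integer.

Op 1: inc R2 by 5 -> R2=(0,0,5) value=5
Op 2: merge R1<->R2 -> R1=(0,0,5) R2=(0,0,5)
Op 3: inc R1 by 1 -> R1=(0,1,5) value=6
Op 4: inc R0 by 5 -> R0=(5,0,0) value=5
Op 5: merge R1<->R2 -> R1=(0,1,5) R2=(0,1,5)
Op 6: merge R2<->R1 -> R2=(0,1,5) R1=(0,1,5)
Op 7: inc R0 by 2 -> R0=(7,0,0) value=7
Op 8: merge R2<->R0 -> R2=(7,1,5) R0=(7,1,5)

Answer: 13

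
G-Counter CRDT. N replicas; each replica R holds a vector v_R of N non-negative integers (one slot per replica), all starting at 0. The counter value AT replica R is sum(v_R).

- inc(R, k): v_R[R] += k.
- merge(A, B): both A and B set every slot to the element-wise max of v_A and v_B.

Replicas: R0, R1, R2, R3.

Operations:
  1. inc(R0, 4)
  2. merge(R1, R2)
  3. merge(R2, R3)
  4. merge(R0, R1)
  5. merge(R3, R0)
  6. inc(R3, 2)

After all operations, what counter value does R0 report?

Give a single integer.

Answer: 4

Derivation:
Op 1: inc R0 by 4 -> R0=(4,0,0,0) value=4
Op 2: merge R1<->R2 -> R1=(0,0,0,0) R2=(0,0,0,0)
Op 3: merge R2<->R3 -> R2=(0,0,0,0) R3=(0,0,0,0)
Op 4: merge R0<->R1 -> R0=(4,0,0,0) R1=(4,0,0,0)
Op 5: merge R3<->R0 -> R3=(4,0,0,0) R0=(4,0,0,0)
Op 6: inc R3 by 2 -> R3=(4,0,0,2) value=6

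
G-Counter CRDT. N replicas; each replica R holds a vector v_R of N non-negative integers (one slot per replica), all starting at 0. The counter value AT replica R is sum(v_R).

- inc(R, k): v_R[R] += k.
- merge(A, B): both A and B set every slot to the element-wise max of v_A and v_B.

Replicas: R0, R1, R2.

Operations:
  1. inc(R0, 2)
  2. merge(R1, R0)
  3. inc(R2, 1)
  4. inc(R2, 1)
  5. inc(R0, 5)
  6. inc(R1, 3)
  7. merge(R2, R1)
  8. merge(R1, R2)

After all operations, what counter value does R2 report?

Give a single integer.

Op 1: inc R0 by 2 -> R0=(2,0,0) value=2
Op 2: merge R1<->R0 -> R1=(2,0,0) R0=(2,0,0)
Op 3: inc R2 by 1 -> R2=(0,0,1) value=1
Op 4: inc R2 by 1 -> R2=(0,0,2) value=2
Op 5: inc R0 by 5 -> R0=(7,0,0) value=7
Op 6: inc R1 by 3 -> R1=(2,3,0) value=5
Op 7: merge R2<->R1 -> R2=(2,3,2) R1=(2,3,2)
Op 8: merge R1<->R2 -> R1=(2,3,2) R2=(2,3,2)

Answer: 7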